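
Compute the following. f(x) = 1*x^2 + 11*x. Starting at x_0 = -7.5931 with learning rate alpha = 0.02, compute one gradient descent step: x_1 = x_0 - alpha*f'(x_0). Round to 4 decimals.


We compute the gradient at x_0 and apply the update.
f'(x) = 2*x + 11
f'(-7.5931) = 2*-7.5931 + 11 = -4.1862
x_1 = -7.5931 - 0.02*-4.1862 = -7.5094


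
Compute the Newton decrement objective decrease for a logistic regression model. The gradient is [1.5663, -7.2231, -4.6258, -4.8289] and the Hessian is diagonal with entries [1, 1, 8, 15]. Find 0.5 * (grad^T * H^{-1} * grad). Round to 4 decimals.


Step 1: H is diagonal, so H^(-1) * g = [1.5663, -7.2231, -0.5782, -0.3219].
Step 2: g^T H^(-1) g = sum_i g_i^2 / H_ii
  = (1.5663)^2/1 + (-7.2231)^2/1 + (-4.6258)^2/8 + (-4.8289)^2/15
  = 2.4533 + 52.1732 + 2.6748 + 1.5546 = 58.8558
Step 3: Objective decrease = 0.5 * g^T H^(-1) g = 29.4279


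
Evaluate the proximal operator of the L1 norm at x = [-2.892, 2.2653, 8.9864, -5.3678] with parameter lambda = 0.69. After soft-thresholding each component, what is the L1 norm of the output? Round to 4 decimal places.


Soft-thresholding with lambda = 0.69:
prox(-2.892) = sign(-2.892)*max(|-2.892| - 0.69, 0) = -2.202
prox(2.2653) = sign(2.2653)*max(|2.2653| - 0.69, 0) = 1.5753
prox(8.9864) = sign(8.9864)*max(|8.9864| - 0.69, 0) = 8.2964
prox(-5.3678) = sign(-5.3678)*max(|-5.3678| - 0.69, 0) = -4.6778
prox(x) = [-2.202, 1.5753, 8.2964, -4.6778]
||prox(x)||_1 = 2.202 + 1.5753 + 8.2964 + 4.6778 = 16.7515


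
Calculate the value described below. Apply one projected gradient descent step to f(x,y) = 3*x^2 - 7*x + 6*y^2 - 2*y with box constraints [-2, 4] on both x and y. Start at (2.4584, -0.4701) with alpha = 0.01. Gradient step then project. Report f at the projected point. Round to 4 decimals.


Step 1: Compute gradient at (2.4584, -0.4701).
grad_x = 2*3*2.4584 - 7 = 7.7504
grad_y = 2*6*-0.4701 - 2 = -7.6412
Step 2: Gradient step.
x_raw = 2.4584 - 0.01*7.7504 = 2.3809
y_raw = -0.4701 - 0.01*-7.6412 = -0.3937
Step 3: Project onto [-2, 4].
x_proj = clip(2.3809) = 2.3809
y_proj = clip(-0.3937) = -0.3937
Step 4: Evaluate f.
f(2.3809, -0.3937) = 2.057


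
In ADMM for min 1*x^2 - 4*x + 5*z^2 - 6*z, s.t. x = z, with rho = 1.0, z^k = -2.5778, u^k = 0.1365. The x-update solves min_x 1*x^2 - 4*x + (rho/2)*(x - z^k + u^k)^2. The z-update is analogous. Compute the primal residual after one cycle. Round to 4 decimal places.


ADMM iteration with rho = 1.0, z^k = -2.5778, u^k = 0.1365
Step 1: x-update.
Minimize 1*x^2 - 4*x + (1.0/2)*(x + 2.5778 + 0.1365)^2
FOC: (2*1 + 1.0)*x = 4 + 1.0*(-2.5778 - 0.1365)
x^{k+1} = 0.4286
Step 2: z-update.
Minimize 5*z^2 - 6*z + (1.0/2)*(0.4286 - z + 0.1365)^2
FOC: (2*5 + 1.0)*z = 6 + 1.0*(0.4286 + 0.1365)
z^{k+1} = 0.5968
Step 3: u-update.
u^{k+1} = 0.1365 + 0.4286 - 0.5968 = -0.0318
Step 4: Primal residual = |0.4286 - 0.5968| = 0.1683


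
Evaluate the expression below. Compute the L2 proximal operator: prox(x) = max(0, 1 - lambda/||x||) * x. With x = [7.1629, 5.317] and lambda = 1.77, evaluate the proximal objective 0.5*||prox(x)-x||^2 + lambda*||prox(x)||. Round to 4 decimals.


Step 1: Compute ||x||.
||x|| = 8.9206
Step 2: Compute scaling factor.
scale = max(0, 1 - 1.77/8.9206) = 0.8016
Step 3: prox(x) = [5.7417, 4.262]
||prox(x)|| = 7.1506
Step 4: Proximal objective.
0.5*||prox-x||^2 = 1.5665
lambda*||prox|| = 12.6566
Total = 14.2231


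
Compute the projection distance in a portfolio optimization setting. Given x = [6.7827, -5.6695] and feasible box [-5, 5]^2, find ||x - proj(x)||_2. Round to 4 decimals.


Project each component onto [-5, 5].
clip(6.7827) = 5.0, clip(-5.6695) = -5.0
Projection = [5.0, -5.0]
Squared diffs: [3.178, 0.4482]
Distance = sqrt(3.6262) = 1.9043


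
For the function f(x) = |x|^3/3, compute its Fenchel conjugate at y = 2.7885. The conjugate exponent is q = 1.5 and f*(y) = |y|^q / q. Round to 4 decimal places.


The conjugate exponent q satisfies 1/p + 1/q = 1.
p = 3, so q = 3/(3 - 1) = 1.5
|y|^q = 2.7885^1.5 = 4.6565
f*(2.7885) = 4.6565 / 1.5 = 3.1043


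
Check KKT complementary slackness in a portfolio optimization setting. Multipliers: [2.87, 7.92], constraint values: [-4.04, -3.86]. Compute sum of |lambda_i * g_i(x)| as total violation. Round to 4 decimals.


KKT complementary slackness check:
lambda_1 * g_1 = 2.87 * -4.04 = -11.5948
lambda_2 * g_2 = 7.92 * -3.86 = -30.5712
Total violation = 11.5948 + 30.5712 = 42.166


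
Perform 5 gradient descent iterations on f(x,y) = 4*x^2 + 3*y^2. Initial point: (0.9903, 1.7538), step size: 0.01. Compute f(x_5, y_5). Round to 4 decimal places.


Gradient descent on f(x,y) = 4*x^2 + 3*y^2.
Starting point: (0.9903, 1.7538), alpha = 0.01
Step 1: grad_x = 2*4*0.9903 = 7.9224, grad_y = 2*3*1.7538 = 10.5228
  x_1 = 0.9903 - 0.01*7.9224 = 0.9111
  y_1 = 1.7538 - 0.01*10.5228 = 1.6486
Step 2: grad_x = 2*4*0.9111 = 7.2886, grad_y = 2*3*1.6486 = 9.8914
  x_2 = 0.9111 - 0.01*7.2886 = 0.8382
  y_2 = 1.6486 - 0.01*9.8914 = 1.5497
Step 3: grad_x = 2*4*0.8382 = 6.7055, grad_y = 2*3*1.5497 = 9.2979
  x_3 = 0.8382 - 0.01*6.7055 = 0.7711
  y_3 = 1.5497 - 0.01*9.2979 = 1.4567
Step 4: grad_x = 2*4*0.7711 = 6.1691, grad_y = 2*3*1.4567 = 8.7401
  x_4 = 0.7711 - 0.01*6.1691 = 0.7094
  y_4 = 1.4567 - 0.01*8.7401 = 1.3693
Step 5: grad_x = 2*4*0.7094 = 5.6756, grad_y = 2*3*1.3693 = 8.2157
  x_5 = 0.7094 - 0.01*5.6756 = 0.6527
  y_5 = 1.3693 - 0.01*8.2157 = 1.2871
f(0.6527, 1.2871) = 4*0.6527^2 + 3*1.2871^2 = 6.674


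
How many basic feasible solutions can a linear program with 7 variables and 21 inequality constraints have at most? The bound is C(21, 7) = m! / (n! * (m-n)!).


Each vertex corresponds to some choice of n active constraints out of m, so the number of vertices is at most C(m, n) = m! / (n!(m-n)!).
m = 21, n = 7
Numerator: 21 * 20 * 19 * 18 * 17 * 16 * 15
Denominator: 7! = 5040
C(21, 7) = 116280


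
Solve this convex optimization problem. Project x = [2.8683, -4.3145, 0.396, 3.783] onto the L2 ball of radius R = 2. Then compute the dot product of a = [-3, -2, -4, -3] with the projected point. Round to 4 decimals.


Step 1: Compute ||x|| (intermediates to 6 decimals).
||x|| = sqrt(2.8683^2 + (-4.3145)^2 + 0.396^2 + 3.783^2) = 6.427282
Step 2: Project.
Since ||x|| > R, scale = R/||x|| = 2/6.427282 = 0.311174, proj(x) = scale * x
proj(x) = [0.89254, -1.34256, 0.123225, 1.177171]
Step 3: Dot product.
a^T * proj(x) = -3*0.89254 - 2*(-1.34256) - 4*0.123225 - 3*1.177171 = -4.0169


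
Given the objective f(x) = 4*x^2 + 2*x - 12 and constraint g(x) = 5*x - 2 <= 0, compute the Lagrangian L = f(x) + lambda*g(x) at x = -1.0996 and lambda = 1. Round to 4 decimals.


Step 1: Evaluate f(x).
f(-1.0996) = 4*(-1.0996)^2 + 2*(-1.0996) - 12 = -9.3627
Step 2: Evaluate g(x).
g(-1.0996) = 5*-1.0996 - 2 = -7.498
Step 3: Compute Lagrangian.
L = -9.3627 + 1*-7.498 = -16.8607


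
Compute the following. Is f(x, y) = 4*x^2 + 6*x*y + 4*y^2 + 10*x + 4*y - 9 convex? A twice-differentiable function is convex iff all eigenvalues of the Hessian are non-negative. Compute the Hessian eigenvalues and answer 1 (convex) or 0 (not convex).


The Hessian of f(x,y) = 4*x^2 + 6*x*y + 4*y^2 + 10*x + 4*y - 9 is:
H = [[8, 6], [6, 8]]
Trace = 8 + 8 = 16
Determinant = 8*8 - (6)^2 = 28
Discriminant = (16)^2 - 4*28 = 144.0
Eigenvalues: lambda_1 = 2.0, lambda_2 = 14.0
The function is convex.

1


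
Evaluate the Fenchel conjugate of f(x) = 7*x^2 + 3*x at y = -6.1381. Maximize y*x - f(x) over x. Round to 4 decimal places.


f*(y) = sup_x {y*x - a*x^2 - b*x} = sup_x {(y-b)*x - a*x^2}
FOC: (y - b) - 2a*x = 0 => x* = (y - b)/(2a)
x* = (-6.1381 - 3)/(2*7) = -0.6527
f*(-6.1381) = (y-b)^2/(4a) = (-6.1381 - 3)^2/(4*7)
= 83.5049/28 = 2.9823


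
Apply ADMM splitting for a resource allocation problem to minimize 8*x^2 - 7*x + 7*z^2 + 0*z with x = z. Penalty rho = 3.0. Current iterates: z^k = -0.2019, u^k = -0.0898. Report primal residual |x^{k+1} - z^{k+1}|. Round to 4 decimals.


ADMM iteration with rho = 3.0, z^k = -0.2019, u^k = -0.0898
Step 1: x-update.
Minimize 8*x^2 - 7*x + (3.0/2)*(x + 0.2019 - 0.0898)^2
FOC: (2*8 + 3.0)*x = 7 + 3.0*(-0.2019 + 0.0898)
x^{k+1} = 0.3507
Step 2: z-update.
Minimize 7*z^2 + 0*z + (3.0/2)*(0.3507 - z - 0.0898)^2
FOC: (2*7 + 3.0)*z = 0 + 3.0*(0.3507 - 0.0898)
z^{k+1} = 0.046
Step 3: u-update.
u^{k+1} = -0.0898 + 0.3507 - 0.046 = 0.2149
Step 4: Primal residual = |0.3507 - 0.046| = 0.3047


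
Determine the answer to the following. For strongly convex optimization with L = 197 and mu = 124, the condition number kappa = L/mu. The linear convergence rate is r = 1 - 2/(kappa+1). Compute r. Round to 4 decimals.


Step 1: Compute the condition number.
kappa = L/mu = 197/124 = 1.5887
Step 2: Compute the convergence rate.
r = 1 - 2/(kappa + 1) = 1 - 2*mu/(L + mu) = (L - mu)/(L + mu) = 73/321 = 0.2274


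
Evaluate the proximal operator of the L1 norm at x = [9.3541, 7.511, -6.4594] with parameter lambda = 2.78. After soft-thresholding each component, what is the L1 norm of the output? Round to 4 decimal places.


Soft-thresholding with lambda = 2.78:
prox(9.3541) = sign(9.3541)*max(|9.3541| - 2.78, 0) = 6.5741
prox(7.511) = sign(7.511)*max(|7.511| - 2.78, 0) = 4.731
prox(-6.4594) = sign(-6.4594)*max(|-6.4594| - 2.78, 0) = -3.6794
prox(x) = [6.5741, 4.731, -3.6794]
||prox(x)||_1 = 6.5741 + 4.731 + 3.6794 = 14.9845


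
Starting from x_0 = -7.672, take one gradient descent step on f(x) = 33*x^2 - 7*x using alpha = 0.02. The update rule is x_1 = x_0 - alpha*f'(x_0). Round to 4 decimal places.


We compute the gradient at x_0 and apply the update.
f'(x) = 66*x - 7
f'(-7.672) = 66*-7.672 - 7 = -513.352
x_1 = -7.672 - 0.02*-513.352 = 2.595


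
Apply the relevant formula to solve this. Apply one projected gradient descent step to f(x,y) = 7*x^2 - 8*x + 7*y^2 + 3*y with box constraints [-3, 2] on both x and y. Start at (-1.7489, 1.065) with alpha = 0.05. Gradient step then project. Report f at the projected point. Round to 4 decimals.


Step 1: Compute gradient at (-1.7489, 1.065).
grad_x = 2*7*-1.7489 - 8 = -32.4846
grad_y = 2*7*1.065 + 3 = 17.91
Step 2: Gradient step.
x_raw = -1.7489 - 0.05*-32.4846 = -0.1247
y_raw = 1.065 - 0.05*17.91 = 0.1695
Step 3: Project onto [-3, 2].
x_proj = clip(-0.1247) = -0.1247
y_proj = clip(0.1695) = 0.1695
Step 4: Evaluate f.
f(-0.1247, 0.1695) = 1.8158


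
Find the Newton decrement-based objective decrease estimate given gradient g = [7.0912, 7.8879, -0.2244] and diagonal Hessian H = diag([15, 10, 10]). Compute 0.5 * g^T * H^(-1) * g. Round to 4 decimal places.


Step 1: H is diagonal, so H^(-1) * g = [0.4727, 0.7888, -0.0224].
Step 2: g^T H^(-1) g = sum_i g_i^2 / H_ii
  = (7.0912)^2/15 + (7.8879)^2/10 + (-0.2244)^2/10
  = 3.3523 + 6.2219 + 0.005 = 9.5793
Step 3: Objective decrease = 0.5 * g^T H^(-1) g = 4.7896


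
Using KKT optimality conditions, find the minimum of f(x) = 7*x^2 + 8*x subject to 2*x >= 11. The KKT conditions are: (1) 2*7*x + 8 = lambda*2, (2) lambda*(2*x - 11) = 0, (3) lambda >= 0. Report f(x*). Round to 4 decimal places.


Step 1: Try lambda = 0 (constraint inactive).
x_unc = -8/(2*7) = -0.5714
Check: 2*-0.5714 = -1.1428 < 11 -- violated!
Step 2: Constraint must be active: 2*x = 11
x* = 11/2 = 5.5
lambda = (2*7*5.5 + 8)/2 = 42.5
Step 3: Compute optimal value.
f(x*) = 7*5.5^2 + 8*5.5 = 255.75


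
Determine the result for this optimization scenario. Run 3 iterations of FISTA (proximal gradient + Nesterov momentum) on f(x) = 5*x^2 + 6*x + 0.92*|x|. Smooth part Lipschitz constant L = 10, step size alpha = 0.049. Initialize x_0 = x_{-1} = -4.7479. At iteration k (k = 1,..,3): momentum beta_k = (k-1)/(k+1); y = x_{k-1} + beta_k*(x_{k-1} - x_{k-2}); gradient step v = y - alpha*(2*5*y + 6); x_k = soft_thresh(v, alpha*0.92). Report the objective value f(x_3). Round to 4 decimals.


FISTA on f(x) = 5*x^2 + 6*x + 0.92*|x|
L = 10, alpha = 0.049
Iteration 1: beta = 0.0, y = -4.7479 + 0.0*(-4.7479 + 4.7479) = -4.7479
  grad(y) = -41.479, v = y - alpha*grad = -2.7154
  prox(v) = soft_thresh(-2.7154, 0.0451) = -2.6703
Iteration 2: beta = 0.3333, y = -2.6703 + 0.3333*(-2.6703 + 4.7479) = -1.9778
  grad(y) = -13.7783, v = y - alpha*grad = -1.3027
  prox(v) = soft_thresh(-1.3027, 0.0451) = -1.2576
Iteration 3: beta = 0.5, y = -1.2576 + 0.5*(-1.2576 + 2.6703) = -0.5512
  grad(y) = 0.4875, v = y - alpha*grad = -0.5751
  prox(v) = soft_thresh(-0.5751, 0.0451) = -0.5301
f(x_3) = 5*(-0.5301)^2 + 6*(-0.5301) + 0.92*|-0.5301| = -1.2879


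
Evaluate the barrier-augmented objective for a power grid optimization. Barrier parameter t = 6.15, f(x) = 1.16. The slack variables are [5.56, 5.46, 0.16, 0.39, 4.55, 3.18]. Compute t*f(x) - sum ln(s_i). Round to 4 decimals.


Step 1: Compute log-barrier.
ln values: [1.7156, 1.6974, -1.8326, -0.9416, 1.5151, 1.1569]
phi = -(1.7156 + 1.6974 - 1.8326 - 0.9416 + 1.5151 + 1.1569) = -3.3109
Step 2: Compute augmented objective.
t*f(x) = 6.15*1.16 = 7.134
Total = 7.134 - 3.3109 = 3.8231


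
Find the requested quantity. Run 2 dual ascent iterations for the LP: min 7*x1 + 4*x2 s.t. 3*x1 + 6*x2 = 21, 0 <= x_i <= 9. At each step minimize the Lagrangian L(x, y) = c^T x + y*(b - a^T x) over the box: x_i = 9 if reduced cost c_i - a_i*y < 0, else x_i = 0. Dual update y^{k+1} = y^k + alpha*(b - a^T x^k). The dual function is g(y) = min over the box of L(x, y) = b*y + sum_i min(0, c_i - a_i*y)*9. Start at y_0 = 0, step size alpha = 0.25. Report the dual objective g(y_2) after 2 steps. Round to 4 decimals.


Dual ascent for LP: min 7*x1 + 4*x2, 3*x1 + 6*x2 = 21, 0 <= x_i <= 9
Step 1: y^k = 0.0, reduced costs: (7.0, 4.0)
  x^k = (0.0, 0.0), subgradient = b - a^T x = 21.0
  y^{k+1} = 0.0 + 0.25*21.0 = 5.25
Step 2: y^k = 5.25, reduced costs: (-8.75, -27.5)
  x^k = (9.0, 9.0), subgradient = b - a^T x = -60.0
  y^{k+1} = 5.25 + 0.25*-60.0 = -9.75
Dual objective at y_2 = -9.75: reduced costs (36.25, 62.5), box minimizer x = (0.0, 0.0)
g(y_2) = b*y + (c1 - a1*y)*x1 + (c2 - a2*y)*x2 = 21*(-9.75) + 36.25*0.0 + 62.5*0.0 = -204.75 + 0.0 + 0.0 = -204.75


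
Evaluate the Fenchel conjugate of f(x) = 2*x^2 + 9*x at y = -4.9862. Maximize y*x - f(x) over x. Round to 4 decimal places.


f*(y) = sup_x {y*x - a*x^2 - b*x} = sup_x {(y-b)*x - a*x^2}
FOC: (y - b) - 2a*x = 0 => x* = (y - b)/(2a)
x* = (-4.9862 - 9)/(2*2) = -3.4966
f*(-4.9862) = (y-b)^2/(4a) = (-4.9862 - 9)^2/(4*2)
= 195.6138/8 = 24.4517


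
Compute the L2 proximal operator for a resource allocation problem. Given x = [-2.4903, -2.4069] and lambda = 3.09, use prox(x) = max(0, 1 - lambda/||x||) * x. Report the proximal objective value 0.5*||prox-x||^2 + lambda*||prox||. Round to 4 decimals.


Step 1: Compute ||x||.
||x|| = 3.4633
Step 2: Compute scaling factor.
scale = max(0, 1 - 3.09/3.4633) = 0.1078
Step 3: prox(x) = [-0.2685, -0.2595]
||prox(x)|| = 0.3733
Step 4: Proximal objective.
0.5*||prox-x||^2 = 4.7741
lambda*||prox|| = 1.1535
Total = 5.9277


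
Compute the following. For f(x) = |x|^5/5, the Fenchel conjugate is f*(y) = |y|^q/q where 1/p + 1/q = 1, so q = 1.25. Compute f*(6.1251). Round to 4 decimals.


The conjugate exponent q satisfies 1/p + 1/q = 1.
p = 5, so q = 5/(5 - 1) = 1.25
|y|^q = 6.1251^1.25 = 9.6359
f*(6.1251) = 9.6359 / 1.25 = 7.7087


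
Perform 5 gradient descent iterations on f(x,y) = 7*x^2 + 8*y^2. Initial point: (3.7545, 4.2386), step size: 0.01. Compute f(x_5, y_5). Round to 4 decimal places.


Gradient descent on f(x,y) = 7*x^2 + 8*y^2.
Starting point: (3.7545, 4.2386), alpha = 0.01
Step 1: grad_x = 2*7*3.7545 = 52.563, grad_y = 2*8*4.2386 = 67.8176
  x_1 = 3.7545 - 0.01*52.563 = 3.2289
  y_1 = 4.2386 - 0.01*67.8176 = 3.5604
Step 2: grad_x = 2*7*3.2289 = 45.2042, grad_y = 2*8*3.5604 = 56.9668
  x_2 = 3.2289 - 0.01*45.2042 = 2.7768
  y_2 = 3.5604 - 0.01*56.9668 = 2.9908
Step 3: grad_x = 2*7*2.7768 = 38.8756, grad_y = 2*8*2.9908 = 47.8521
  x_3 = 2.7768 - 0.01*38.8756 = 2.3881
  y_3 = 2.9908 - 0.01*47.8521 = 2.5122
Step 4: grad_x = 2*7*2.3881 = 33.433, grad_y = 2*8*2.5122 = 40.1958
  x_4 = 2.3881 - 0.01*33.433 = 2.0537
  y_4 = 2.5122 - 0.01*40.1958 = 2.1103
Step 5: grad_x = 2*7*2.0537 = 28.7524, grad_y = 2*8*2.1103 = 33.7644
  x_5 = 2.0537 - 0.01*28.7524 = 1.7662
  y_5 = 2.1103 - 0.01*33.7644 = 1.7726
f(1.7662, 1.7726) = 7*1.7662^2 + 8*1.7726^2 = 46.9745


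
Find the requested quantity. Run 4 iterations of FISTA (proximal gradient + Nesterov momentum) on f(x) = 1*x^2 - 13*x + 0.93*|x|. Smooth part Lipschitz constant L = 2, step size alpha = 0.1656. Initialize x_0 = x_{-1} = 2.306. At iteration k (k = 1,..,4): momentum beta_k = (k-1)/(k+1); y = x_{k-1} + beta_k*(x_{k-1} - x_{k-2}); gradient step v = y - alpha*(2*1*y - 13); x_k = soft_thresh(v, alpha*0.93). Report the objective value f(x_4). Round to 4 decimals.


FISTA on f(x) = 1*x^2 - 13*x + 0.93*|x|
L = 2, alpha = 0.1656
Iteration 1: beta = 0.0, y = 2.306 + 0.0*(2.306 - 2.306) = 2.306
  grad(y) = -8.388, v = y - alpha*grad = 3.6951
  prox(v) = soft_thresh(3.6951, 0.154) = 3.541
Iteration 2: beta = 0.3333, y = 3.541 + 0.3333*(3.541 - 2.306) = 3.9527
  grad(y) = -5.0945, v = y - alpha*grad = 4.7964
  prox(v) = soft_thresh(4.7964, 0.154) = 4.6424
Iteration 3: beta = 0.5, y = 4.6424 + 0.5*(4.6424 - 3.541) = 5.193
  grad(y) = -2.6139, v = y - alpha*grad = 5.6259
  prox(v) = soft_thresh(5.6259, 0.154) = 5.4719
Iteration 4: beta = 0.6, y = 5.4719 + 0.6*(5.4719 - 4.6424) = 5.9696
  grad(y) = -1.0608, v = y - alpha*grad = 6.1453
  prox(v) = soft_thresh(6.1453, 0.154) = 5.9913
f(x_4) = 1*5.9913^2 - 13*5.9913 + 0.93*|5.9913| = -36.4193


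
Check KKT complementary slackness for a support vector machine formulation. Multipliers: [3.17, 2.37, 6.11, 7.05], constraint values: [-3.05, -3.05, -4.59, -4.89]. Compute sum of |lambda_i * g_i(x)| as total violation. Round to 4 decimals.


KKT complementary slackness check:
lambda_1 * g_1 = 3.17 * -3.05 = -9.6685
lambda_2 * g_2 = 2.37 * -3.05 = -7.2285
lambda_3 * g_3 = 6.11 * -4.59 = -28.0449
lambda_4 * g_4 = 7.05 * -4.89 = -34.4745
Total violation = 9.6685 + 7.2285 + 28.0449 + 34.4745 = 79.4164


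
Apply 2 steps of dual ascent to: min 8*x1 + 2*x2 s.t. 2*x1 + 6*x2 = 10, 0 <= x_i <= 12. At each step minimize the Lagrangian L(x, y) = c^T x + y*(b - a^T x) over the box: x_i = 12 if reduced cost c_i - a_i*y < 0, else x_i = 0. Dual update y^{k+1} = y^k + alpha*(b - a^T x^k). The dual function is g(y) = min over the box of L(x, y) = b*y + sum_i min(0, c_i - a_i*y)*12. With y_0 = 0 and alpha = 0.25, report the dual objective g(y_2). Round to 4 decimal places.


Dual ascent for LP: min 8*x1 + 2*x2, 2*x1 + 6*x2 = 10, 0 <= x_i <= 12
Step 1: y^k = 0.0, reduced costs: (8.0, 2.0)
  x^k = (0.0, 0.0), subgradient = b - a^T x = 10.0
  y^{k+1} = 0.0 + 0.25*10.0 = 2.5
Step 2: y^k = 2.5, reduced costs: (3.0, -13.0)
  x^k = (0.0, 12.0), subgradient = b - a^T x = -62.0
  y^{k+1} = 2.5 + 0.25*-62.0 = -13.0
Dual objective at y_2 = -13.0: reduced costs (34.0, 80.0), box minimizer x = (0.0, 0.0)
g(y_2) = b*y + (c1 - a1*y)*x1 + (c2 - a2*y)*x2 = 10*(-13.0) + 34.0*0.0 + 80.0*0.0 = -130.0 + 0.0 + 0.0 = -130.0


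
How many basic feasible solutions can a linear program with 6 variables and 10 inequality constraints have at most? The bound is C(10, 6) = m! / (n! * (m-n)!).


Each vertex corresponds to some choice of n active constraints out of m, so the number of vertices is at most C(m, n) = m! / (n!(m-n)!).
m = 10, n = 6
Numerator: 10 * 9 * 8 * 7 * 6 * 5
Denominator: 6! = 720
C(10, 6) = 210


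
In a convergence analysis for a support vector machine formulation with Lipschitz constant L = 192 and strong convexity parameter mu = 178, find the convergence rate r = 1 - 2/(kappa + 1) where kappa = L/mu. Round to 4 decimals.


Step 1: Compute the condition number.
kappa = L/mu = 192/178 = 1.0787
Step 2: Compute the convergence rate.
r = 1 - 2/(kappa + 1) = 1 - 2*mu/(L + mu) = (L - mu)/(L + mu) = 14/370 = 0.0378


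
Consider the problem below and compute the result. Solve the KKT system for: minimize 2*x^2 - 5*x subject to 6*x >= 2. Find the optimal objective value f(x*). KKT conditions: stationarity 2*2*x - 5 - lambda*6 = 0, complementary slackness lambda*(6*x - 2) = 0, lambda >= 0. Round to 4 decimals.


Step 1: Try lambda = 0 (constraint inactive).
Stationarity: 2*2*x - 5 = 0
x* = 5/(2*2) = 1.25
Check constraint: 6*1.25 = 7.5 >= 2 -- satisfied.
Step 2: Compute optimal value.
f(x*) = 2*1.25^2 - 5*1.25 = -3.125


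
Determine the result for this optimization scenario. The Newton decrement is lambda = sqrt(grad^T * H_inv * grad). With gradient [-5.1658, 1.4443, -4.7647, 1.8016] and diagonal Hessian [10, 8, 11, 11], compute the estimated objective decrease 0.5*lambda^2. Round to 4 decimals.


Step 1: H is diagonal, so H^(-1) * g = [-0.5166, 0.1805, -0.4332, 0.1638].
Step 2: g^T H^(-1) g = sum_i g_i^2 / H_ii
  = (-5.1658)^2/10 + (1.4443)^2/8 + (-4.7647)^2/11 + (1.8016)^2/11
  = 2.6685 + 0.2608 + 2.0639 + 0.2951 = 5.2882
Step 3: Objective decrease = 0.5 * g^T H^(-1) g = 2.6441


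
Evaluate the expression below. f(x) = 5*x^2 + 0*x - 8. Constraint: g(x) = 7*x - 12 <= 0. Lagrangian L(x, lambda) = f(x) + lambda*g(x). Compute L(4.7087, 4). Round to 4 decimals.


Step 1: Evaluate f(x).
f(4.7087) = 5*4.7087^2 + 0*4.7087 - 8 = 102.8593
Step 2: Evaluate g(x).
g(4.7087) = 7*4.7087 - 12 = 20.9609
Step 3: Compute Lagrangian.
L = 102.8593 + 4*20.9609 = 186.7029


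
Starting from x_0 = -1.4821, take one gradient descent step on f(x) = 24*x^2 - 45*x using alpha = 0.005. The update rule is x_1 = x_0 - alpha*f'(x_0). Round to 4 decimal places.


We compute the gradient at x_0 and apply the update.
f'(x) = 48*x - 45
f'(-1.4821) = 48*-1.4821 - 45 = -116.1408
x_1 = -1.4821 - 0.005*-116.1408 = -0.9014


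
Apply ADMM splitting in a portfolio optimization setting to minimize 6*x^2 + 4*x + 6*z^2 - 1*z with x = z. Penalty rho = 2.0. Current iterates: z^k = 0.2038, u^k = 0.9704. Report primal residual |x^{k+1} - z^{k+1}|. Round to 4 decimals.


ADMM iteration with rho = 2.0, z^k = 0.2038, u^k = 0.9704
Step 1: x-update.
Minimize 6*x^2 + 4*x + (2.0/2)*(x - 0.2038 + 0.9704)^2
FOC: (2*6 + 2.0)*x = -4 + 2.0*(0.2038 - 0.9704)
x^{k+1} = -0.3952
Step 2: z-update.
Minimize 6*z^2 - 1*z + (2.0/2)*(-0.3952 - z + 0.9704)^2
FOC: (2*6 + 2.0)*z = 1 + 2.0*(-0.3952 + 0.9704)
z^{k+1} = 0.1536
Step 3: u-update.
u^{k+1} = 0.9704 - 0.3952 - 0.1536 = 0.4216
Step 4: Primal residual = |-0.3952 - 0.1536| = 0.5488


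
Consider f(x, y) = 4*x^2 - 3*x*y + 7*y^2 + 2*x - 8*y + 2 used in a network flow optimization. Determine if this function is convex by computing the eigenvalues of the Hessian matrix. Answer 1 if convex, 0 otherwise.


The Hessian of f(x,y) = 4*x^2 - 3*x*y + 7*y^2 + 2*x - 8*y + 2 is:
H = [[8, -3], [-3, 14]]
Trace = 8 + 14 = 22
Determinant = 8*14 - (-3)^2 = 103
Discriminant = (22)^2 - 4*103 = 72.0
Eigenvalues: lambda_1 = 6.7574, lambda_2 = 15.2426
The function is convex.

1


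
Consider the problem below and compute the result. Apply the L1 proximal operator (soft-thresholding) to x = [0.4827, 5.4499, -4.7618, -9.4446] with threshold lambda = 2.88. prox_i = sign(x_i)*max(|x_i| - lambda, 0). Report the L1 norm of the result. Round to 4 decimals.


Soft-thresholding with lambda = 2.88:
prox(0.4827) = sign(0.4827)*max(|0.4827| - 2.88, 0) = 0.0
prox(5.4499) = sign(5.4499)*max(|5.4499| - 2.88, 0) = 2.5699
prox(-4.7618) = sign(-4.7618)*max(|-4.7618| - 2.88, 0) = -1.8818
prox(-9.4446) = sign(-9.4446)*max(|-9.4446| - 2.88, 0) = -6.5646
prox(x) = [0.0, 2.5699, -1.8818, -6.5646]
||prox(x)||_1 = 0.0 + 2.5699 + 1.8818 + 6.5646 = 11.0163


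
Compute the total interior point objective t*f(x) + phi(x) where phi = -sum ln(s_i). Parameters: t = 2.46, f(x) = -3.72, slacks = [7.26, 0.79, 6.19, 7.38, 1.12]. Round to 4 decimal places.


Step 1: Compute log-barrier.
ln values: [1.9824, -0.2357, 1.8229, 1.9988, 0.1133]
phi = -(1.9824 - 0.2357 + 1.8229 + 1.9988 + 0.1133) = -5.6817
Step 2: Compute augmented objective.
t*f(x) = 2.46*-3.72 = -9.1512
Total = -9.1512 - 5.6817 = -14.8329


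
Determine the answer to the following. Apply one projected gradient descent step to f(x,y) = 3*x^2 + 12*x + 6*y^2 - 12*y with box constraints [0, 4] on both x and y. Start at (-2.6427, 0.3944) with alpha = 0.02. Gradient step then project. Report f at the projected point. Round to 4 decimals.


Step 1: Compute gradient at (-2.6427, 0.3944).
grad_x = 2*3*-2.6427 + 12 = -3.8562
grad_y = 2*6*0.3944 - 12 = -7.2672
Step 2: Gradient step.
x_raw = -2.6427 - 0.02*-3.8562 = -2.5656
y_raw = 0.3944 - 0.02*-7.2672 = 0.5397
Step 3: Project onto [0, 4].
x_proj = clip(-2.5656) = 0.0
y_proj = clip(0.5397) = 0.5397
Step 4: Evaluate f.
f(0.0, 0.5397) = -4.729


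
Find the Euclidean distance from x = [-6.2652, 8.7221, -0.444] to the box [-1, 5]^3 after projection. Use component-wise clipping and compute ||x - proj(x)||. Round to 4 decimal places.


Project each component onto [-1, 5].
clip(-6.2652) = -1.0, clip(8.7221) = 5.0, clip(-0.444) = -0.444
Projection = [-1.0, 5.0, -0.444]
Squared diffs: [27.7223, 13.854, 0.0]
Distance = sqrt(41.5763) = 6.448


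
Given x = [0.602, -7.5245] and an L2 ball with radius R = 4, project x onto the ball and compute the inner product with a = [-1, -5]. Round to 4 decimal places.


Step 1: Compute ||x|| (intermediates to 6 decimals).
||x|| = sqrt(0.602^2 + (-7.5245)^2) = 7.548543
Step 2: Project.
Since ||x|| > R, scale = R/||x|| = 4/7.548543 = 0.529904, proj(x) = scale * x
proj(x) = [0.319002, -3.987263]
Step 3: Dot product.
a^T * proj(x) = -1*0.319002 - 5*(-3.987263) = 19.6173


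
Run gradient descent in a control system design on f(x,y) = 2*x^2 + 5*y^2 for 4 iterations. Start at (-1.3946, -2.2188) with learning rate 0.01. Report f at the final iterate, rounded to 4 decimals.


Gradient descent on f(x,y) = 2*x^2 + 5*y^2.
Starting point: (-1.3946, -2.2188), alpha = 0.01
Step 1: grad_x = 2*2*-1.3946 = -5.5784, grad_y = 2*5*-2.2188 = -22.188
  x_1 = -1.3946 - 0.01*-5.5784 = -1.3388
  y_1 = -2.2188 - 0.01*-22.188 = -1.9969
Step 2: grad_x = 2*2*-1.3388 = -5.3553, grad_y = 2*5*-1.9969 = -19.9692
  x_2 = -1.3388 - 0.01*-5.3553 = -1.2853
  y_2 = -1.9969 - 0.01*-19.9692 = -1.7972
Step 3: grad_x = 2*2*-1.2853 = -5.1411, grad_y = 2*5*-1.7972 = -17.9723
  x_3 = -1.2853 - 0.01*-5.1411 = -1.2339
  y_3 = -1.7972 - 0.01*-17.9723 = -1.6175
Step 4: grad_x = 2*2*-1.2339 = -4.9354, grad_y = 2*5*-1.6175 = -16.1751
  x_4 = -1.2339 - 0.01*-4.9354 = -1.1845
  y_4 = -1.6175 - 0.01*-16.1751 = -1.4558
f(-1.1845, -1.4558) = 2*(-1.1845)^2 + 5*(-1.4558)^2 = 13.4022


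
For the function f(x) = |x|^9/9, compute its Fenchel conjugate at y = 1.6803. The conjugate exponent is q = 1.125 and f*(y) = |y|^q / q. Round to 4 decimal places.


The conjugate exponent q satisfies 1/p + 1/q = 1.
p = 9, so q = 9/(9 - 1) = 1.125
|y|^q = 1.6803^1.125 = 1.7929
f*(1.6803) = 1.7929 / 1.125 = 1.5937


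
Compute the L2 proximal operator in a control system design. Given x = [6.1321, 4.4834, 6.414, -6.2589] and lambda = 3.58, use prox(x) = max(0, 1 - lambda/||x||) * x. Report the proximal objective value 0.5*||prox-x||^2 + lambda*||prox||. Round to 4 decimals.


Step 1: Compute ||x||.
||x|| = 11.7481
Step 2: Compute scaling factor.
scale = max(0, 1 - 3.58/11.7481) = 0.6953
Step 3: prox(x) = [4.2635, 3.1172, 4.4595, -4.3516]
||prox(x)|| = 8.1681
Step 4: Proximal objective.
0.5*||prox-x||^2 = 6.4082
lambda*||prox|| = 29.2418
Total = 35.6498


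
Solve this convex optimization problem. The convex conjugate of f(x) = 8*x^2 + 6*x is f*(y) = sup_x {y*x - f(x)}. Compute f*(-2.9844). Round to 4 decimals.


f*(y) = sup_x {y*x - a*x^2 - b*x} = sup_x {(y-b)*x - a*x^2}
FOC: (y - b) - 2a*x = 0 => x* = (y - b)/(2a)
x* = (-2.9844 - 6)/(2*8) = -0.5615
f*(-2.9844) = (y-b)^2/(4a) = (-2.9844 - 6)^2/(4*8)
= 80.7194/32 = 2.5225


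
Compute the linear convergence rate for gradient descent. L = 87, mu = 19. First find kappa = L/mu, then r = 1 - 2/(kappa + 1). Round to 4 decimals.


Step 1: Compute the condition number.
kappa = L/mu = 87/19 = 4.5789
Step 2: Compute the convergence rate.
r = 1 - 2/(kappa + 1) = 1 - 2*mu/(L + mu) = (L - mu)/(L + mu) = 68/106 = 0.6415


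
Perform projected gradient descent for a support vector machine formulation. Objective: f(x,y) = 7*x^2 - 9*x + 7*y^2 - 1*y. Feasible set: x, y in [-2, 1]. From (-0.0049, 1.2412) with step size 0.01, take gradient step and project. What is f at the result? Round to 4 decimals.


Step 1: Compute gradient at (-0.0049, 1.2412).
grad_x = 2*7*-0.0049 - 9 = -9.0686
grad_y = 2*7*1.2412 - 1 = 16.3768
Step 2: Gradient step.
x_raw = -0.0049 - 0.01*-9.0686 = 0.0858
y_raw = 1.2412 - 0.01*16.3768 = 1.0774
Step 3: Project onto [-2, 1].
x_proj = clip(0.0858) = 0.0858
y_proj = clip(1.0774) = 1.0
Step 4: Evaluate f.
f(0.0858, 1.0) = 5.2794


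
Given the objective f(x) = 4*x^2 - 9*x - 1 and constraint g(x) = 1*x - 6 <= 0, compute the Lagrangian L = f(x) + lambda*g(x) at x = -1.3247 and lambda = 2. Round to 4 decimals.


Step 1: Evaluate f(x).
f(-1.3247) = 4*(-1.3247)^2 - 9*(-1.3247) - 1 = 17.9416
Step 2: Evaluate g(x).
g(-1.3247) = 1*-1.3247 - 6 = -7.3247
Step 3: Compute Lagrangian.
L = 17.9416 + 2*-7.3247 = 3.2922


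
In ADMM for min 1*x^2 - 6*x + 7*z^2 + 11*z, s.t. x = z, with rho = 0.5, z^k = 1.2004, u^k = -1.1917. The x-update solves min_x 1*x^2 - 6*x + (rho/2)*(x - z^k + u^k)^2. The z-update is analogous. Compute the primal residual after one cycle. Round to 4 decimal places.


ADMM iteration with rho = 0.5, z^k = 1.2004, u^k = -1.1917
Step 1: x-update.
Minimize 1*x^2 - 6*x + (0.5/2)*(x - 1.2004 - 1.1917)^2
FOC: (2*1 + 0.5)*x = 6 + 0.5*(1.2004 + 1.1917)
x^{k+1} = 2.8784
Step 2: z-update.
Minimize 7*z^2 + 11*z + (0.5/2)*(2.8784 - z - 1.1917)^2
FOC: (2*7 + 0.5)*z = -11 + 0.5*(2.8784 - 1.1917)
z^{k+1} = -0.7005
Step 3: u-update.
u^{k+1} = -1.1917 + 2.8784 + 0.7005 = 2.3872
Step 4: Primal residual = |2.8784 + 0.7005| = 3.5789


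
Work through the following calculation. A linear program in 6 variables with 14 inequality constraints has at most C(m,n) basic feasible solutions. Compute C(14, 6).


Each vertex corresponds to some choice of n active constraints out of m, so the number of vertices is at most C(m, n) = m! / (n!(m-n)!).
m = 14, n = 6
Numerator: 14 * 13 * 12 * 11 * 10 * 9
Denominator: 6! = 720
C(14, 6) = 3003


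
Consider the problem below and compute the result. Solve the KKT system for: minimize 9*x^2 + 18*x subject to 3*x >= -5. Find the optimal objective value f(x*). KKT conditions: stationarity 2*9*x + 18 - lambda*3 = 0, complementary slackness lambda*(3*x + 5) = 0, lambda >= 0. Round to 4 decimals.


Step 1: Try lambda = 0 (constraint inactive).
Stationarity: 2*9*x + 18 = 0
x* = -18/(2*9) = -1.0
Check constraint: 3*-1.0 = -3.0 >= -5 -- satisfied.
Step 2: Compute optimal value.
f(x*) = 9*(-1.0)^2 + 18*(-1.0) = -9.0


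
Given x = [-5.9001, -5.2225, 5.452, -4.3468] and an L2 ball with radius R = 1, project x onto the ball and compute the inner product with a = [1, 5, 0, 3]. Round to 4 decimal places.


Step 1: Compute ||x|| (intermediates to 6 decimals).
||x|| = sqrt((-5.9001)^2 + (-5.2225)^2 + 5.452^2 + (-4.3468)^2) = 10.521628
Step 2: Project.
Since ||x|| > R, scale = R/||x|| = 1/10.521628 = 0.095042, proj(x) = scale * x
proj(x) = [-0.560757, -0.496357, 0.518169, -0.413129]
Step 3: Dot product.
a^T * proj(x) = 1*(-0.560757) + 5*(-0.496357) + 0*0.518169 + 3*(-0.413129) = -4.2819


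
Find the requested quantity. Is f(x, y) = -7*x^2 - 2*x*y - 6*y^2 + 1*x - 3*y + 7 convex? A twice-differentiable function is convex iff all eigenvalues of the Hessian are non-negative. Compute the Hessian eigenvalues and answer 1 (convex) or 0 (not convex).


The Hessian of f(x,y) = -7*x^2 - 2*x*y - 6*y^2 + 1*x - 3*y + 7 is:
H = [[-14, -2], [-2, -12]]
Trace = -14 - 12 = -26
Determinant = -14*-12 - (-2)^2 = 164
Discriminant = (-26)^2 - 4*164 = 20.0
Eigenvalues: lambda_1 = -15.2361, lambda_2 = -10.7639
The function is not convex.

0


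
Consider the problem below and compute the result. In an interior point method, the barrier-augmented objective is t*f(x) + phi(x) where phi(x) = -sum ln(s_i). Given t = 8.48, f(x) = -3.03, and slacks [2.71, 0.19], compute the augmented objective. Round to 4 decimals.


Step 1: Compute log-barrier.
ln values: [0.9969, -1.6607]
phi = -(0.9969 - 1.6607) = 0.6638
Step 2: Compute augmented objective.
t*f(x) = 8.48*-3.03 = -25.6944
Total = -25.6944 + 0.6638 = -25.0306


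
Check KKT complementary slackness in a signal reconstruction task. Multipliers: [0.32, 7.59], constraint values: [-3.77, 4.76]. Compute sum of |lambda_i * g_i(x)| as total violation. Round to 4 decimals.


KKT complementary slackness check:
lambda_1 * g_1 = 0.32 * -3.77 = -1.2064
lambda_2 * g_2 = 7.59 * 4.76 = 36.1284
Total violation = 1.2064 + 36.1284 = 37.3348


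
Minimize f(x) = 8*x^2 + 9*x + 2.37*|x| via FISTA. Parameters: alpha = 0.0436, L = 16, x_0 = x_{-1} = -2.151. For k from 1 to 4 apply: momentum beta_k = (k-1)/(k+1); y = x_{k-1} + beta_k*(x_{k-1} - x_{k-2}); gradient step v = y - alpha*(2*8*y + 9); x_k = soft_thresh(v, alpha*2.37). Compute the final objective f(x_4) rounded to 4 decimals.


FISTA on f(x) = 8*x^2 + 9*x + 2.37*|x|
L = 16, alpha = 0.0436
Iteration 1: beta = 0.0, y = -2.151 + 0.0*(-2.151 + 2.151) = -2.151
  grad(y) = -25.416, v = y - alpha*grad = -1.0429
  prox(v) = soft_thresh(-1.0429, 0.1033) = -0.9395
Iteration 2: beta = 0.3333, y = -0.9395 + 0.3333*(-0.9395 + 2.151) = -0.5357
  grad(y) = 0.4287, v = y - alpha*grad = -0.5544
  prox(v) = soft_thresh(-0.5544, 0.1033) = -0.4511
Iteration 3: beta = 0.5, y = -0.4511 + 0.5*(-0.4511 + 0.9395) = -0.2068
  grad(y) = 5.6907, v = y - alpha*grad = -0.4549
  prox(v) = soft_thresh(-0.4549, 0.1033) = -0.3516
Iteration 4: beta = 0.6, y = -0.3516 + 0.6*(-0.3516 + 0.4511) = -0.2919
  grad(y) = 4.3289, v = y - alpha*grad = -0.4807
  prox(v) = soft_thresh(-0.4807, 0.1033) = -0.3774
f(x_4) = 8*(-0.3774)^2 + 9*(-0.3774) + 2.37*|-0.3774| = -1.3627


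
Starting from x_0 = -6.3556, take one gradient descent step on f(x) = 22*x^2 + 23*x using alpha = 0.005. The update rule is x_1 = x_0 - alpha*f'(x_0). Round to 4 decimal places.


We compute the gradient at x_0 and apply the update.
f'(x) = 44*x + 23
f'(-6.3556) = 44*-6.3556 + 23 = -256.6464
x_1 = -6.3556 - 0.005*-256.6464 = -5.0724


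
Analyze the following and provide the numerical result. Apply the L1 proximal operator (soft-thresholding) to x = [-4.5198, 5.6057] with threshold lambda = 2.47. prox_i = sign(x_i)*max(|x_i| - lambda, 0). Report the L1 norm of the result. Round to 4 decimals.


Soft-thresholding with lambda = 2.47:
prox(-4.5198) = sign(-4.5198)*max(|-4.5198| - 2.47, 0) = -2.0498
prox(5.6057) = sign(5.6057)*max(|5.6057| - 2.47, 0) = 3.1357
prox(x) = [-2.0498, 3.1357]
||prox(x)||_1 = 2.0498 + 3.1357 = 5.1855


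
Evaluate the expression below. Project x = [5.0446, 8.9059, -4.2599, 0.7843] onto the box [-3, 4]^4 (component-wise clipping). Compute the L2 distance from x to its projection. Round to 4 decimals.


Project each component onto [-3, 4].
clip(5.0446) = 4.0, clip(8.9059) = 4.0, clip(-4.2599) = -3.0, clip(0.7843) = 0.7843
Projection = [4.0, 4.0, -3.0, 0.7843]
Squared diffs: [1.0912, 24.0679, 1.5873, 0.0]
Distance = sqrt(26.7464) = 5.1717


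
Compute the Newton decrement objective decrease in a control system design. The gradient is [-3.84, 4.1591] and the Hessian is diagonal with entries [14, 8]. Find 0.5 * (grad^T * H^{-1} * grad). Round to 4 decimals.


Step 1: H is diagonal, so H^(-1) * g = [-0.2743, 0.5199].
Step 2: g^T H^(-1) g = sum_i g_i^2 / H_ii
  = (-3.84)^2/14 + (4.1591)^2/8
  = 1.0533 + 2.1623 = 3.2155
Step 3: Objective decrease = 0.5 * g^T H^(-1) g = 1.6078


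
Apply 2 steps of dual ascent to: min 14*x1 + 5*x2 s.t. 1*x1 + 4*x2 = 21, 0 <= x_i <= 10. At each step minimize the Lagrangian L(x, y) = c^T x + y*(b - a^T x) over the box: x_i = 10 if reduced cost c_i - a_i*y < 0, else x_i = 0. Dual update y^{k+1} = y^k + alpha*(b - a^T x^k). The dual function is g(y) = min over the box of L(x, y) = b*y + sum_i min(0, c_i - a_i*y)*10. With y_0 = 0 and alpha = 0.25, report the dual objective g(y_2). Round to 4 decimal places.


Dual ascent for LP: min 14*x1 + 5*x2, 1*x1 + 4*x2 = 21, 0 <= x_i <= 10
Step 1: y^k = 0.0, reduced costs: (14.0, 5.0)
  x^k = (0.0, 0.0), subgradient = b - a^T x = 21.0
  y^{k+1} = 0.0 + 0.25*21.0 = 5.25
Step 2: y^k = 5.25, reduced costs: (8.75, -16.0)
  x^k = (0.0, 10.0), subgradient = b - a^T x = -19.0
  y^{k+1} = 5.25 + 0.25*-19.0 = 0.5
Dual objective at y_2 = 0.5: reduced costs (13.5, 3.0), box minimizer x = (0.0, 0.0)
g(y_2) = b*y + (c1 - a1*y)*x1 + (c2 - a2*y)*x2 = 21*0.5 + 13.5*0.0 + 3.0*0.0 = 10.5 + 0.0 + 0.0 = 10.5


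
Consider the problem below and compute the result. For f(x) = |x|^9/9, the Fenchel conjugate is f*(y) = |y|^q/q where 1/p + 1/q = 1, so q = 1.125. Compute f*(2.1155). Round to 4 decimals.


The conjugate exponent q satisfies 1/p + 1/q = 1.
p = 9, so q = 9/(9 - 1) = 1.125
|y|^q = 2.1155^1.125 = 2.3232
f*(2.1155) = 2.3232 / 1.125 = 2.0651


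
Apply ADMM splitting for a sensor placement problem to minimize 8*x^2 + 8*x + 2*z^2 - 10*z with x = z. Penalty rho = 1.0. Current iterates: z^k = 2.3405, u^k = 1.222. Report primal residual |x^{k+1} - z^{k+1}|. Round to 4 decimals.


ADMM iteration with rho = 1.0, z^k = 2.3405, u^k = 1.222
Step 1: x-update.
Minimize 8*x^2 + 8*x + (1.0/2)*(x - 2.3405 + 1.222)^2
FOC: (2*8 + 1.0)*x = -8 + 1.0*(2.3405 - 1.222)
x^{k+1} = -0.4048
Step 2: z-update.
Minimize 2*z^2 - 10*z + (1.0/2)*(-0.4048 - z + 1.222)^2
FOC: (2*2 + 1.0)*z = 10 + 1.0*(-0.4048 + 1.222)
z^{k+1} = 2.1634
Step 3: u-update.
u^{k+1} = 1.222 - 0.4048 - 2.1634 = -1.3462
Step 4: Primal residual = |-0.4048 - 2.1634| = 2.5682


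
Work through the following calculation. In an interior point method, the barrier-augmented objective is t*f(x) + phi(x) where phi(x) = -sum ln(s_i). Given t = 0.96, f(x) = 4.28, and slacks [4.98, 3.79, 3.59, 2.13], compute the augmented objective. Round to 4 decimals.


Step 1: Compute log-barrier.
ln values: [1.6054, 1.3324, 1.2782, 0.7561]
phi = -(1.6054 + 1.3324 + 1.2782 + 0.7561) = -4.9721
Step 2: Compute augmented objective.
t*f(x) = 0.96*4.28 = 4.1088
Total = 4.1088 - 4.9721 = -0.8633


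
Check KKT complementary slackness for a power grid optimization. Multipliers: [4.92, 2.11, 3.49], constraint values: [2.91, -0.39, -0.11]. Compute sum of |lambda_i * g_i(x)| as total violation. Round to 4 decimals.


KKT complementary slackness check:
lambda_1 * g_1 = 4.92 * 2.91 = 14.3172
lambda_2 * g_2 = 2.11 * -0.39 = -0.8229
lambda_3 * g_3 = 3.49 * -0.11 = -0.3839
Total violation = 14.3172 + 0.8229 + 0.3839 = 15.524


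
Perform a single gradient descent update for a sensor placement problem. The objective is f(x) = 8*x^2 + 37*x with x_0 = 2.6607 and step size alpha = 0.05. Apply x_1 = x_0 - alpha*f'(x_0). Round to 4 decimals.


We compute the gradient at x_0 and apply the update.
f'(x) = 16*x + 37
f'(2.6607) = 16*2.6607 + 37 = 79.5712
x_1 = 2.6607 - 0.05*79.5712 = -1.3179


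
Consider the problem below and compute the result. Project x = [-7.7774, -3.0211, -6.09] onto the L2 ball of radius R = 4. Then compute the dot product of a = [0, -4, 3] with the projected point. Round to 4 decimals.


Step 1: Compute ||x|| (intermediates to 6 decimals).
||x|| = sqrt((-7.7774)^2 + (-3.0211)^2 + (-6.09)^2) = 10.329719
Step 2: Project.
Since ||x|| > R, scale = R/||x|| = 4/10.329719 = 0.387232, proj(x) = scale * x
proj(x) = [-3.011658, -1.169867, -2.358243]
Step 3: Dot product.
a^T * proj(x) = 0*(-3.011658) - 4*(-1.169867) + 3*(-2.358243) = -2.3953


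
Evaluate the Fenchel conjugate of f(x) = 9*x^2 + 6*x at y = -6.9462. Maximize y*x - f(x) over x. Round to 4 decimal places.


f*(y) = sup_x {y*x - a*x^2 - b*x} = sup_x {(y-b)*x - a*x^2}
FOC: (y - b) - 2a*x = 0 => x* = (y - b)/(2a)
x* = (-6.9462 - 6)/(2*9) = -0.7192
f*(-6.9462) = (y-b)^2/(4a) = (-6.9462 - 6)^2/(4*9)
= 167.6041/36 = 4.6557


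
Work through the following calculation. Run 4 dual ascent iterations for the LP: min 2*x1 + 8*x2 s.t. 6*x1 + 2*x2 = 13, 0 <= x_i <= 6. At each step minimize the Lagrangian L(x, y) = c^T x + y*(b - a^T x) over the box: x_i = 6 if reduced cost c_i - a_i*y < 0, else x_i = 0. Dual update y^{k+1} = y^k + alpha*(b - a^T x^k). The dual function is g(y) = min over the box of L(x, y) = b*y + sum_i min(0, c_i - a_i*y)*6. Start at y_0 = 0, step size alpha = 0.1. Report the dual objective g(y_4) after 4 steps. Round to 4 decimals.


Dual ascent for LP: min 2*x1 + 8*x2, 6*x1 + 2*x2 = 13, 0 <= x_i <= 6
Step 1: y^k = 0.0, reduced costs: (2.0, 8.0)
  x^k = (0.0, 0.0), subgradient = b - a^T x = 13.0
  y^{k+1} = 0.0 + 0.1*13.0 = 1.3
Step 2: y^k = 1.3, reduced costs: (-5.8, 5.4)
  x^k = (6.0, 0.0), subgradient = b - a^T x = -23.0
  y^{k+1} = 1.3 + 0.1*-23.0 = -1.0
Step 3: y^k = -1.0, reduced costs: (8.0, 10.0)
  x^k = (0.0, 0.0), subgradient = b - a^T x = 13.0
  y^{k+1} = -1.0 + 0.1*13.0 = 0.3
Step 4: y^k = 0.3, reduced costs: (0.2, 7.4)
  x^k = (0.0, 0.0), subgradient = b - a^T x = 13.0
  y^{k+1} = 0.3 + 0.1*13.0 = 1.6
Dual objective at y_4 = 1.6: reduced costs (-7.6, 4.8), box minimizer x = (6.0, 0.0)
g(y_4) = b*y + (c1 - a1*y)*x1 + (c2 - a2*y)*x2 = 13*1.6 + (-7.6)*6.0 + 4.8*0.0 = 20.8 - 45.6 + 0.0 = -24.8
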